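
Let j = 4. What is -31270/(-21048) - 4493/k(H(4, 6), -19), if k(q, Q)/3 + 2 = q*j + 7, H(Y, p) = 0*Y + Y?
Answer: -15433109/221004 ≈ -69.832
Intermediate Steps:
H(Y, p) = Y (H(Y, p) = 0 + Y = Y)
k(q, Q) = 15 + 12*q (k(q, Q) = -6 + 3*(q*4 + 7) = -6 + 3*(4*q + 7) = -6 + 3*(7 + 4*q) = -6 + (21 + 12*q) = 15 + 12*q)
-31270/(-21048) - 4493/k(H(4, 6), -19) = -31270/(-21048) - 4493/(15 + 12*4) = -31270*(-1/21048) - 4493/(15 + 48) = 15635/10524 - 4493/63 = -15433109/221004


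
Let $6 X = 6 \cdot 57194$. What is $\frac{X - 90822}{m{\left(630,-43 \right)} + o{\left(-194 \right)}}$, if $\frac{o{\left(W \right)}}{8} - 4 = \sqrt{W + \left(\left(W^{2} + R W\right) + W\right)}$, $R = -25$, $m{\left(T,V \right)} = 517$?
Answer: $\frac{18461772}{2392871} - \frac{269024 \sqrt{42098}}{2392871} \approx -15.352$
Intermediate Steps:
$X = 57194$ ($X = \frac{6 \cdot 57194}{6} = \frac{1}{6} \cdot 343164 = 57194$)
$o{\left(W \right)} = 32 + 8 \sqrt{W^{2} - 23 W}$ ($o{\left(W \right)} = 32 + 8 \sqrt{W + \left(\left(W^{2} - 25 W\right) + W\right)} = 32 + 8 \sqrt{W + \left(W^{2} - 24 W\right)} = 32 + 8 \sqrt{W^{2} - 23 W}$)
$\frac{X - 90822}{m{\left(630,-43 \right)} + o{\left(-194 \right)}} = \frac{57194 - 90822}{517 + \left(32 + 8 \sqrt{- 194 \left(-23 - 194\right)}\right)} = - \frac{33628}{517 + \left(32 + 8 \sqrt{\left(-194\right) \left(-217\right)}\right)} = - \frac{33628}{517 + \left(32 + 8 \sqrt{42098}\right)} = - \frac{33628}{549 + 8 \sqrt{42098}}$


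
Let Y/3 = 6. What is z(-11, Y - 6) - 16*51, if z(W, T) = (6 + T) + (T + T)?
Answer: -774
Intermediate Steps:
Y = 18 (Y = 3*6 = 18)
z(W, T) = 6 + 3*T (z(W, T) = (6 + T) + 2*T = 6 + 3*T)
z(-11, Y - 6) - 16*51 = (6 + 3*(18 - 6)) - 16*51 = (6 + 3*12) - 816 = (6 + 36) - 816 = 42 - 816 = -774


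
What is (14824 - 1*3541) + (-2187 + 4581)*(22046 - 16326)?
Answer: 13704963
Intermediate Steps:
(14824 - 1*3541) + (-2187 + 4581)*(22046 - 16326) = (14824 - 3541) + 2394*5720 = 11283 + 13693680 = 13704963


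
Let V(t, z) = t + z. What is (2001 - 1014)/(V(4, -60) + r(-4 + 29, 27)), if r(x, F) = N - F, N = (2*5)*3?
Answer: -987/53 ≈ -18.623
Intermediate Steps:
N = 30 (N = 10*3 = 30)
r(x, F) = 30 - F
(2001 - 1014)/(V(4, -60) + r(-4 + 29, 27)) = (2001 - 1014)/((4 - 60) + (30 - 1*27)) = 987/(-56 + (30 - 27)) = 987/(-56 + 3) = 987/(-53) = 987*(-1/53) = -987/53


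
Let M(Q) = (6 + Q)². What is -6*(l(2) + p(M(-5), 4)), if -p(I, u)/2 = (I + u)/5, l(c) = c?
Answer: 0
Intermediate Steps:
p(I, u) = -2*I/5 - 2*u/5 (p(I, u) = -2*(I + u)/5 = -2*(I/5 + u/5) = -2*I/5 - 2*u/5)
-6*(l(2) + p(M(-5), 4)) = -6*(2 + (-2*(6 - 5)²/5 - ⅖*4)) = -6*(2 + (-⅖*1² - 8/5)) = -6*(2 + (-⅖*1 - 8/5)) = -6*(2 + (-⅖ - 8/5)) = -6*(2 - 2) = -6*0 = 0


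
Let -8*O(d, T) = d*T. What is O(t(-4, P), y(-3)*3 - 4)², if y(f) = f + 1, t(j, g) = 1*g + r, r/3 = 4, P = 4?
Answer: 400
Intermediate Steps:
r = 12 (r = 3*4 = 12)
t(j, g) = 12 + g (t(j, g) = 1*g + 12 = g + 12 = 12 + g)
y(f) = 1 + f
O(d, T) = -T*d/8 (O(d, T) = -d*T/8 = -T*d/8)
O(t(-4, P), y(-3)*3 - 4)² = (-((1 - 3)*3 - 4)*(12 + 4)/8)² = (-⅛*(-2*3 - 4)*16)² = (-⅛*(-6 - 4)*16)² = (-⅛*(-10)*16)² = 20² = 400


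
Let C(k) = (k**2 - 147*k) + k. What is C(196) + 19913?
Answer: 29713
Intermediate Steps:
C(k) = k**2 - 146*k
C(196) + 19913 = 196*(-146 + 196) + 19913 = 196*50 + 19913 = 9800 + 19913 = 29713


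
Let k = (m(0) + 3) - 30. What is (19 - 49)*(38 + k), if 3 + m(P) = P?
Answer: -240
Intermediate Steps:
m(P) = -3 + P
k = -30 (k = ((-3 + 0) + 3) - 30 = (-3 + 3) - 30 = 0 - 30 = -30)
(19 - 49)*(38 + k) = (19 - 49)*(38 - 30) = -30*8 = -240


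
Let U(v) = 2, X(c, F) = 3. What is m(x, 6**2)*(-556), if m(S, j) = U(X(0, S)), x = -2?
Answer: -1112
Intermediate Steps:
m(S, j) = 2
m(x, 6**2)*(-556) = 2*(-556) = -1112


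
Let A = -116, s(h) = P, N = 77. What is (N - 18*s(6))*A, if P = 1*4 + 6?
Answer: 11948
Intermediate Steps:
P = 10 (P = 4 + 6 = 10)
s(h) = 10
(N - 18*s(6))*A = (77 - 18*10)*(-116) = (77 - 180)*(-116) = -103*(-116) = 11948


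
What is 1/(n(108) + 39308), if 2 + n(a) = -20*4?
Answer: 1/39226 ≈ 2.5493e-5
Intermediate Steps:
n(a) = -82 (n(a) = -2 - 20*4 = -2 - 80 = -82)
1/(n(108) + 39308) = 1/(-82 + 39308) = 1/39226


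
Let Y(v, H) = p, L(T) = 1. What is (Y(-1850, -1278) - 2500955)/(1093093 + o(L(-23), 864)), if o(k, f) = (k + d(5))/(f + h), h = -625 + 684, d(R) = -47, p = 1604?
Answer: -2306900973/1008924793 ≈ -2.2865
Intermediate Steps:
h = 59
Y(v, H) = 1604
o(k, f) = (-47 + k)/(59 + f) (o(k, f) = (k - 47)/(f + 59) = (-47 + k)/(59 + f))
(Y(-1850, -1278) - 2500955)/(1093093 + o(L(-23), 864)) = (1604 - 2500955)/(1093093 + (-47 + 1)/(59 + 864)) = -2499351/(1093093 - 46/923) = -2499351/1008924793/923 = -2499351*923/1008924793 = -2306900973/1008924793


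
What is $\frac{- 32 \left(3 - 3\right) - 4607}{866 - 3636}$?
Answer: $\frac{4607}{2770} \approx 1.6632$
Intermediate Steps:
$\frac{- 32 \left(3 - 3\right) - 4607}{866 - 3636} = \frac{- 32 \left(3 - 3\right) - 4607}{-2770} = \left(\left(-32\right) 0 - 4607\right) \left(- \frac{1}{2770}\right) = \left(0 - 4607\right) \left(- \frac{1}{2770}\right) = \left(-4607\right) \left(- \frac{1}{2770}\right) = \frac{4607}{2770}$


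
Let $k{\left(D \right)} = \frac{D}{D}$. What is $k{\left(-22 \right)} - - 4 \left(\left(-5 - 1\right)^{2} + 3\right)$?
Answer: $157$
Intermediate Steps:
$k{\left(D \right)} = 1$
$k{\left(-22 \right)} - - 4 \left(\left(-5 - 1\right)^{2} + 3\right) = 1 - - 4 \left(\left(-5 - 1\right)^{2} + 3\right) = 1 - - 4 \left(\left(-6\right)^{2} + 3\right) = 1 - - 4 \left(36 + 3\right) = 1 - \left(-4\right) 39 = 1 - -156 = 1 + 156 = 157$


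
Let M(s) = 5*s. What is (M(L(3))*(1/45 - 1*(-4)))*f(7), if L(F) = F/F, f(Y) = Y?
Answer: 1267/9 ≈ 140.78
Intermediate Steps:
L(F) = 1
(M(L(3))*(1/45 - 1*(-4)))*f(7) = ((5*1)*(1/45 - 1*(-4)))*7 = (5*(1/45 + 4))*7 = (5*(181/45))*7 = (181/9)*7 = 1267/9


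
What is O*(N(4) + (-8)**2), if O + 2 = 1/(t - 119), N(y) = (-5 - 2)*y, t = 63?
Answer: -1017/14 ≈ -72.643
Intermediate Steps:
N(y) = -7*y
O = -113/56 (O = -2 + 1/(63 - 119) = -2 + 1/(-56) = -2 - 1/56 = -113/56 ≈ -2.0179)
O*(N(4) + (-8)**2) = -113*(-7*4 + (-8)**2)/56 = -113*(-28 + 64)/56 = -113/56*36 = -1017/14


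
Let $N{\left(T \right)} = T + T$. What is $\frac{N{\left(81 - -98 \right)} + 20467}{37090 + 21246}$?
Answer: $\frac{20825}{58336} \approx 0.35698$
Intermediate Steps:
$N{\left(T \right)} = 2 T$
$\frac{N{\left(81 - -98 \right)} + 20467}{37090 + 21246} = \frac{2 \left(81 - -98\right) + 20467}{37090 + 21246} = \frac{2 \left(81 + 98\right) + 20467}{58336} = \left(2 \cdot 179 + 20467\right) \frac{1}{58336} = \left(358 + 20467\right) \frac{1}{58336} = 20825 \cdot \frac{1}{58336} = \frac{20825}{58336}$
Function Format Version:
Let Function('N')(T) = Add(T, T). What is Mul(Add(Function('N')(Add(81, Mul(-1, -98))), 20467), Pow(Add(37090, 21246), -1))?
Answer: Rational(20825, 58336) ≈ 0.35698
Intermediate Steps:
Function('N')(T) = Mul(2, T)
Mul(Add(Function('N')(Add(81, Mul(-1, -98))), 20467), Pow(Add(37090, 21246), -1)) = Mul(Add(Mul(2, Add(81, Mul(-1, -98))), 20467), Pow(Add(37090, 21246), -1)) = Mul(Add(Mul(2, Add(81, 98)), 20467), Pow(58336, -1)) = Mul(Add(Mul(2, 179), 20467), Rational(1, 58336)) = Mul(Add(358, 20467), Rational(1, 58336)) = Mul(20825, Rational(1, 58336)) = Rational(20825, 58336)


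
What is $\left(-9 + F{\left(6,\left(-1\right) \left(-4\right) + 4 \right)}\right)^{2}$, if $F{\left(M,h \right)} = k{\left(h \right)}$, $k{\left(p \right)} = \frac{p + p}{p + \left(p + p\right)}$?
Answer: $\frac{625}{9} \approx 69.444$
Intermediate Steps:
$k{\left(p \right)} = \frac{2}{3}$ ($k{\left(p \right)} = \frac{2 p}{p + 2 p} = \frac{2 p}{3 p} = 2 p \frac{1}{3 p} = \frac{2}{3}$)
$F{\left(M,h \right)} = \frac{2}{3}$
$\left(-9 + F{\left(6,\left(-1\right) \left(-4\right) + 4 \right)}\right)^{2} = \left(-9 + \frac{2}{3}\right)^{2} = \left(- \frac{25}{3}\right)^{2} = \frac{625}{9}$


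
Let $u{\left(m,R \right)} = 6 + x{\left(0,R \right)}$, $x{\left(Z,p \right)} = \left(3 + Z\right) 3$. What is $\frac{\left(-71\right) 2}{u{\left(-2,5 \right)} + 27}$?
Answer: $- \frac{71}{21} \approx -3.381$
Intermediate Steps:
$x{\left(Z,p \right)} = 9 + 3 Z$
$u{\left(m,R \right)} = 15$ ($u{\left(m,R \right)} = 6 + \left(9 + 3 \cdot 0\right) = 6 + \left(9 + 0\right) = 6 + 9 = 15$)
$\frac{\left(-71\right) 2}{u{\left(-2,5 \right)} + 27} = \frac{\left(-71\right) 2}{15 + 27} = - \frac{142}{42} = \left(-142\right) \frac{1}{42} = - \frac{71}{21}$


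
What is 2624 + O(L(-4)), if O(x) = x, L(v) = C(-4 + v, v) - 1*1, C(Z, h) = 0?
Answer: 2623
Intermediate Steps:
L(v) = -1 (L(v) = 0 - 1*1 = 0 - 1 = -1)
2624 + O(L(-4)) = 2624 - 1 = 2623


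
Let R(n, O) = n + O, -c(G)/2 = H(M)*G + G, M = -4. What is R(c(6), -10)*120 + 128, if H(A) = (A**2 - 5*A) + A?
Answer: -48592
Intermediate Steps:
H(A) = A**2 - 4*A
c(G) = -66*G (c(G) = -2*((-4*(-4 - 4))*G + G) = -2*((-4*(-8))*G + G) = -2*(32*G + G) = -66*G)
R(n, O) = O + n
R(c(6), -10)*120 + 128 = (-10 - 66*6)*120 + 128 = (-10 - 396)*120 + 128 = -406*120 + 128 = -48720 + 128 = -48592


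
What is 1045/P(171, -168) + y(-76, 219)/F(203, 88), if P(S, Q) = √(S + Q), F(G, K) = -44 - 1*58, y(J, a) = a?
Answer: -73/34 + 1045*√3/3 ≈ 601.18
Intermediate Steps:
F(G, K) = -102 (F(G, K) = -44 - 58 = -102)
P(S, Q) = √(Q + S)
1045/P(171, -168) + y(-76, 219)/F(203, 88) = 1045/(√(-168 + 171)) + 219/(-102) = 1045/(√3) + 219*(-1/102) = 1045*(√3/3) - 73/34 = 1045*√3/3 - 73/34 = -73/34 + 1045*√3/3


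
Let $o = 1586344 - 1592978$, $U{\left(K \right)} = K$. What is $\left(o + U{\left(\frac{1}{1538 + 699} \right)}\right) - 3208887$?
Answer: $- \frac{7193120476}{2237} \approx -3.2155 \cdot 10^{6}$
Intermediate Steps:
$o = -6634$
$\left(o + U{\left(\frac{1}{1538 + 699} \right)}\right) - 3208887 = \left(-6634 + \frac{1}{1538 + 699}\right) - 3208887 = \left(-6634 + \frac{1}{2237}\right) - 3208887 = - \frac{14840257}{2237} - 3208887 = - \frac{7193120476}{2237}$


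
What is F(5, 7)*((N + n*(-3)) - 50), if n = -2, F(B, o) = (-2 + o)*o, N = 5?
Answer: -1365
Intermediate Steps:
F(B, o) = o*(-2 + o)
F(5, 7)*((N + n*(-3)) - 50) = (7*(-2 + 7))*((5 - 2*(-3)) - 50) = (7*5)*((5 + 6) - 50) = 35*(11 - 50) = 35*(-39) = -1365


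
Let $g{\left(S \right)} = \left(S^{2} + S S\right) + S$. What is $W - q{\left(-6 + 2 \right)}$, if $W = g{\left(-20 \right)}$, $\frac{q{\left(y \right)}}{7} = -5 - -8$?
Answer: $759$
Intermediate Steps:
$g{\left(S \right)} = S + 2 S^{2}$ ($g{\left(S \right)} = \left(S^{2} + S^{2}\right) + S = 2 S^{2} + S = S + 2 S^{2}$)
$q{\left(y \right)} = 21$ ($q{\left(y \right)} = 7 \left(-5 - -8\right) = 7 \left(-5 + 8\right) = 7 \cdot 3 = 21$)
$W = 780$ ($W = - 20 \left(1 + 2 \left(-20\right)\right) = - 20 \left(1 - 40\right) = \left(-20\right) \left(-39\right) = 780$)
$W - q{\left(-6 + 2 \right)} = 780 - 21 = 759$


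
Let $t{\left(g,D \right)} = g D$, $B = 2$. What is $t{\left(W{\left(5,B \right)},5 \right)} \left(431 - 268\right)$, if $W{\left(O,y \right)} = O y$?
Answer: $8150$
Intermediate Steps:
$t{\left(g,D \right)} = D g$
$t{\left(W{\left(5,B \right)},5 \right)} \left(431 - 268\right) = 5 \cdot 5 \cdot 2 \left(431 - 268\right) = 5 \cdot 10 \cdot 163 = 50 \cdot 163 = 8150$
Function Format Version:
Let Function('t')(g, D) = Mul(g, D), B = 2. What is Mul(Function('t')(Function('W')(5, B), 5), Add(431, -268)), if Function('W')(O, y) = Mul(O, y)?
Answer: 8150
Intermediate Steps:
Function('t')(g, D) = Mul(D, g)
Mul(Function('t')(Function('W')(5, B), 5), Add(431, -268)) = Mul(Mul(5, Mul(5, 2)), Add(431, -268)) = Mul(Mul(5, 10), 163) = Mul(50, 163) = 8150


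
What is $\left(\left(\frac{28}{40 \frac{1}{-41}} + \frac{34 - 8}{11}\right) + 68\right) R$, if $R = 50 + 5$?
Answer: $\frac{4583}{2} \approx 2291.5$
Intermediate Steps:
$R = 55$
$\left(\left(\frac{28}{40 \frac{1}{-41}} + \frac{34 - 8}{11}\right) + 68\right) R = \left(\left(\frac{28}{40 \frac{1}{-41}} + \frac{34 - 8}{11}\right) + 68\right) 55 = \left(\left(\frac{28}{40 \left(- \frac{1}{41}\right)} + \left(34 - 8\right) \frac{1}{11}\right) + 68\right) 55 = \left(\left(\frac{28}{- \frac{40}{41}} + 26 \cdot \frac{1}{11}\right) + 68\right) 55 = \left(\left(28 \left(- \frac{41}{40}\right) + \frac{26}{11}\right) + 68\right) 55 = \left(\left(- \frac{287}{10} + \frac{26}{11}\right) + 68\right) 55 = \left(- \frac{2897}{110} + 68\right) 55 = \frac{4583}{110} \cdot 55 = \frac{4583}{2}$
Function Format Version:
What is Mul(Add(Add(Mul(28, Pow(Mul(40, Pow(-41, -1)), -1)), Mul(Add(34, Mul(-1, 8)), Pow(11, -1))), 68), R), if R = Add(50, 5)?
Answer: Rational(4583, 2) ≈ 2291.5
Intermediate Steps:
R = 55
Mul(Add(Add(Mul(28, Pow(Mul(40, Pow(-41, -1)), -1)), Mul(Add(34, Mul(-1, 8)), Pow(11, -1))), 68), R) = Mul(Add(Add(Mul(28, Pow(Mul(40, Pow(-41, -1)), -1)), Mul(Add(34, Mul(-1, 8)), Pow(11, -1))), 68), 55) = Mul(Add(Add(Mul(28, Pow(Mul(40, Rational(-1, 41)), -1)), Mul(Add(34, -8), Rational(1, 11))), 68), 55) = Mul(Add(Add(Mul(28, Pow(Rational(-40, 41), -1)), Mul(26, Rational(1, 11))), 68), 55) = Mul(Add(Add(Mul(28, Rational(-41, 40)), Rational(26, 11)), 68), 55) = Mul(Add(Add(Rational(-287, 10), Rational(26, 11)), 68), 55) = Mul(Add(Rational(-2897, 110), 68), 55) = Mul(Rational(4583, 110), 55) = Rational(4583, 2)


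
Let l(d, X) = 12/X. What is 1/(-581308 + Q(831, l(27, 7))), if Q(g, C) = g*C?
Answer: -7/4059184 ≈ -1.7245e-6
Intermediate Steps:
Q(g, C) = C*g
1/(-581308 + Q(831, l(27, 7))) = 1/(-581308 + (12/7)*831) = 1/(-581308 + 9972/7) = 1/(-4059184/7) = -7/4059184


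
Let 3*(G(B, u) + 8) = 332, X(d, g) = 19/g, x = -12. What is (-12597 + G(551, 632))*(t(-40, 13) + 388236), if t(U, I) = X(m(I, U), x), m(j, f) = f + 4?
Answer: -174626287679/36 ≈ -4.8507e+9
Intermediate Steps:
m(j, f) = 4 + f
G(B, u) = 308/3 (G(B, u) = -8 + (1/3)*332 = -8 + 332/3 = 308/3)
t(U, I) = -19/12 (t(U, I) = 19/(-12) = 19*(-1/12) = -19/12)
(-12597 + G(551, 632))*(t(-40, 13) + 388236) = (-12597 + 308/3)*(-19/12 + 388236) = -37483/3*4658813/12 = -174626287679/36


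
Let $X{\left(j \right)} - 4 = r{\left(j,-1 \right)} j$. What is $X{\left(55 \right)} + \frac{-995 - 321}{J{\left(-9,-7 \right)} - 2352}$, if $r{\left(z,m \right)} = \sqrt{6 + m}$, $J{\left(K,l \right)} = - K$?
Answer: $\frac{10688}{2343} + 55 \sqrt{5} \approx 127.55$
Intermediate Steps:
$X{\left(j \right)} = 4 + j \sqrt{5}$ ($X{\left(j \right)} = 4 + \sqrt{6 - 1} j = 4 + \sqrt{5} j = 4 + j \sqrt{5}$)
$X{\left(55 \right)} + \frac{-995 - 321}{J{\left(-9,-7 \right)} - 2352} = \left(4 + 55 \sqrt{5}\right) + \frac{-995 - 321}{\left(-1\right) \left(-9\right) - 2352} = \left(4 + 55 \sqrt{5}\right) - \frac{1316}{9 - 2352} = \left(4 + 55 \sqrt{5}\right) - \frac{1316}{-2343} = \left(4 + 55 \sqrt{5}\right) - - \frac{1316}{2343} = \left(4 + 55 \sqrt{5}\right) + \frac{1316}{2343} = \frac{10688}{2343} + 55 \sqrt{5}$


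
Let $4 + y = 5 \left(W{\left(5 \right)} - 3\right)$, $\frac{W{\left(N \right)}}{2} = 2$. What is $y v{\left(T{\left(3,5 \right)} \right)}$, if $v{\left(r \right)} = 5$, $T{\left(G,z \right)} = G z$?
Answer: $5$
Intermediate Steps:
$W{\left(N \right)} = 4$ ($W{\left(N \right)} = 2 \cdot 2 = 4$)
$y = 1$ ($y = -4 + 5 \left(4 - 3\right) = -4 + 5 \cdot 1 = -4 + 5 = 1$)
$y v{\left(T{\left(3,5 \right)} \right)} = 1 \cdot 5 = 5$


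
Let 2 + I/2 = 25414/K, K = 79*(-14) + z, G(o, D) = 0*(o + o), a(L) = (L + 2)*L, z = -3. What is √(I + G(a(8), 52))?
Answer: 4*I*√3830486/1109 ≈ 7.0592*I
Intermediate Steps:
a(L) = L*(2 + L) (a(L) = (2 + L)*L = L*(2 + L))
G(o, D) = 0 (G(o, D) = 0*(2*o) = 0)
K = -1109 (K = 79*(-14) - 3 = -1106 - 3 = -1109)
I = -55264/1109 (I = -4 + 2*(25414/(-1109)) = -4 + 2*(25414*(-1/1109)) = -4 + 2*(-25414/1109) = -4 - 50828/1109 = -55264/1109 ≈ -49.832)
√(I + G(a(8), 52)) = √(-55264/1109 + 0) = √(-55264/1109) = 4*I*√3830486/1109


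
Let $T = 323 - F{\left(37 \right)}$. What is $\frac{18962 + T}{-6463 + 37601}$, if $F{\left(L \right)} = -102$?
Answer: $\frac{19387}{31138} \approx 0.62262$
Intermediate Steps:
$T = 425$ ($T = 323 - -102 = 323 + 102 = 425$)
$\frac{18962 + T}{-6463 + 37601} = \frac{18962 + 425}{-6463 + 37601} = \frac{19387}{31138}$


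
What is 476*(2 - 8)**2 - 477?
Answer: 16659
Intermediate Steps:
476*(2 - 8)**2 - 477 = 476*(-6)**2 - 477 = 476*36 - 477 = 17136 - 477 = 16659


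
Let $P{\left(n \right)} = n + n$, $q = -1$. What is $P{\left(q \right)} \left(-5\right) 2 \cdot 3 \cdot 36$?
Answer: $2160$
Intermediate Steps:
$P{\left(n \right)} = 2 n$
$P{\left(q \right)} \left(-5\right) 2 \cdot 3 \cdot 36 = 2 \left(-1\right) \left(-5\right) 2 \cdot 3 \cdot 36 = - 2 \left(\left(-10\right) 3\right) 36 = \left(-2\right) \left(-30\right) 36 = 60 \cdot 36 = 2160$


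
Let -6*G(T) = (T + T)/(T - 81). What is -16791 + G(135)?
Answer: -100751/6 ≈ -16792.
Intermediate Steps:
G(T) = -T/(3*(-81 + T)) (G(T) = -(T + T)/(6*(T - 81)) = -2*T/(6*(-81 + T)) = -T/(3*(-81 + T)))
-16791 + G(135) = -16791 - 1*135/(-243 + 3*135) = -16791 - 1*135/(-243 + 405) = -16791 - 1*135/162 = -16791 - 1*135*1/162 = -16791 - ⅚ = -100751/6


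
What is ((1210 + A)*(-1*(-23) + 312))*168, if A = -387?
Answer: 46318440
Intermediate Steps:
((1210 + A)*(-1*(-23) + 312))*168 = ((1210 - 387)*(-1*(-23) + 312))*168 = (823*(23 + 312))*168 = (823*335)*168 = 275705*168 = 46318440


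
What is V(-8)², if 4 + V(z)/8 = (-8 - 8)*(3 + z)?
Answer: 369664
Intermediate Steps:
V(z) = -416 - 128*z (V(z) = -32 + 8*((-8 - 8)*(3 + z)) = -32 + 8*(-16*(3 + z)) = -32 + 8*(-48 - 16*z) = -32 + (-384 - 128*z) = -416 - 128*z)
V(-8)² = (-416 - 128*(-8))² = (-416 + 1024)² = 608² = 369664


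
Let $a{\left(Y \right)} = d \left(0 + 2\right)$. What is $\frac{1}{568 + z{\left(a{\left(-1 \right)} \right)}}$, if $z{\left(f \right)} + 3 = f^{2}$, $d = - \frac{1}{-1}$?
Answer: $\frac{1}{569} \approx 0.0017575$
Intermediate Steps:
$d = 1$ ($d = \left(-1\right) \left(-1\right) = 1$)
$a{\left(Y \right)} = 2$ ($a{\left(Y \right)} = 1 \left(0 + 2\right) = 1 \cdot 2 = 2$)
$z{\left(f \right)} = -3 + f^{2}$
$\frac{1}{568 + z{\left(a{\left(-1 \right)} \right)}} = \frac{1}{568 - \left(3 - 2^{2}\right)} = \frac{1}{568 + \left(-3 + 4\right)} = \frac{1}{568 + 1} = \frac{1}{569}$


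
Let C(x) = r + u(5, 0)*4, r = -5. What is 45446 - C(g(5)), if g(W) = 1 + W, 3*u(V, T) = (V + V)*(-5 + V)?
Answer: 45451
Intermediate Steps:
u(V, T) = 2*V*(-5 + V)/3 (u(V, T) = ((V + V)*(-5 + V))/3 = ((2*V)*(-5 + V))/3 = (2*V*(-5 + V))/3 = 2*V*(-5 + V)/3)
C(x) = -5 (C(x) = -5 + ((2/3)*5*(-5 + 5))*4 = -5 + ((2/3)*5*0)*4 = -5 + 0*4 = -5 + 0 = -5)
45446 - C(g(5)) = 45446 - 1*(-5) = 45446 + 5 = 45451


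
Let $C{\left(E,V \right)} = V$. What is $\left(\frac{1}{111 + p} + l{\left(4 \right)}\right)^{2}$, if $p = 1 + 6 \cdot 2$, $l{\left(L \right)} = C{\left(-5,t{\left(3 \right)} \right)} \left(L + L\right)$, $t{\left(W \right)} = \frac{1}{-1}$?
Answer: $\frac{982081}{15376} \approx 63.871$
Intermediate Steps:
$t{\left(W \right)} = -1$
$l{\left(L \right)} = - 2 L$ ($l{\left(L \right)} = - (L + L) = - 2 L$)
$p = 13$ ($p = 1 + 12 = 13$)
$\left(\frac{1}{111 + p} + l{\left(4 \right)}\right)^{2} = \left(\frac{1}{111 + 13} - 8\right)^{2} = \left(\frac{1}{124} - 8\right)^{2} = \left(- \frac{991}{124}\right)^{2} = \frac{982081}{15376}$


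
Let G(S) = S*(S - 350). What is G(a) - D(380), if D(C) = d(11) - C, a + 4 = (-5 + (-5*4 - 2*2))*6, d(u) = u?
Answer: 94353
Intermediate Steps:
a = -178 (a = -4 + (-5 + (-5*4 - 2*2))*6 = -4 + (-5 + (-20 - 4))*6 = -4 + (-5 - 24)*6 = -4 - 29*6 = -4 - 174 = -178)
D(C) = 11 - C
G(S) = S*(-350 + S)
G(a) - D(380) = -178*(-350 - 178) - (11 - 1*380) = -178*(-528) - (11 - 380) = 93984 - 1*(-369) = 93984 + 369 = 94353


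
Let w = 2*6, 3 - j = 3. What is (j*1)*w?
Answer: 0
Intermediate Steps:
j = 0 (j = 3 - 1*3 = 3 - 3 = 0)
w = 12
(j*1)*w = (0*1)*12 = 0*12 = 0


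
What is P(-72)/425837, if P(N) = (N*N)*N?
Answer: -373248/425837 ≈ -0.87650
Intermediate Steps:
P(N) = N**3 (P(N) = N**2*N = N**3)
P(-72)/425837 = (-72)**3/425837 = -373248*1/425837 = -373248/425837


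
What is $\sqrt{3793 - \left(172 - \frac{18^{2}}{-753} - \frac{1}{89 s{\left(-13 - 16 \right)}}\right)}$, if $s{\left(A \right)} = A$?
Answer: $\frac{2 \sqrt{379874664328553}}{647831} \approx 60.171$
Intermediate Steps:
$\sqrt{3793 - \left(172 - \frac{18^{2}}{-753} - \frac{1}{89 s{\left(-13 - 16 \right)}}\right)} = \sqrt{3793 - \left(172 - \frac{18^{2}}{-753} - \frac{1}{89 \left(-13 - 16\right)}\right)} = \sqrt{3793 - \left(\frac{43280}{251} - \frac{1}{89 \left(-13 - 16\right)}\right)} = \sqrt{3793 - \left(\frac{43280}{251} + \frac{1}{2581}\right)} = \sqrt{3793 + \left(\left(\frac{1}{89} \left(- \frac{1}{29}\right) - \frac{108}{251}\right) - 172\right)} = \sqrt{3793 - \frac{111705931}{647831}} = \sqrt{\frac{2345517052}{647831}} = \frac{2 \sqrt{379874664328553}}{647831}$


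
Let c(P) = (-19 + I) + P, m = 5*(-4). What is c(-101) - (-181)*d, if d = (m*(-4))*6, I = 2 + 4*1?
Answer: 86766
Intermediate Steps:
m = -20
I = 6 (I = 2 + 4 = 6)
d = 480 (d = -20*(-4)*6 = 80*6 = 480)
c(P) = -13 + P (c(P) = (-19 + 6) + P = -13 + P)
c(-101) - (-181)*d = (-13 - 101) - (-181)*480 = -114 - 1*(-86880) = -114 + 86880 = 86766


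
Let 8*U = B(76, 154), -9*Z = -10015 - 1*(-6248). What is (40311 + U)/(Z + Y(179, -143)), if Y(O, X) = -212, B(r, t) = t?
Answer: 1451889/7436 ≈ 195.25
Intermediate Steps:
Z = 3767/9 (Z = -(-10015 - 1*(-6248))/9 = -(-10015 + 6248)/9 = -⅑*(-3767) = 3767/9 ≈ 418.56)
U = 77/4 (U = (⅛)*154 = 77/4 ≈ 19.250)
(40311 + U)/(Z + Y(179, -143)) = (40311 + 77/4)/(3767/9 - 212) = 161321/(4*(1859/9)) = (161321/4)*(9/1859) = 1451889/7436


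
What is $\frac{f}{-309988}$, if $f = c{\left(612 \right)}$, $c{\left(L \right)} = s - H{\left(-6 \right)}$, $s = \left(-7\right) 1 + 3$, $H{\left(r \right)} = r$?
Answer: $- \frac{1}{154994} \approx -6.4519 \cdot 10^{-6}$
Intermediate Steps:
$s = -4$ ($s = -7 + 3 = -4$)
$c{\left(L \right)} = 2$ ($c{\left(L \right)} = -4 - -6 = -4 + 6 = 2$)
$f = 2$
$\frac{f}{-309988} = \frac{2}{-309988} = 2 \left(- \frac{1}{309988}\right) = - \frac{1}{154994}$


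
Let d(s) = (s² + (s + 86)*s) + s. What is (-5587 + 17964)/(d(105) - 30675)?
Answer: 12377/510 ≈ 24.269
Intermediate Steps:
d(s) = s + s² + s*(86 + s) (d(s) = (s² + (86 + s)*s) + s = (s² + s*(86 + s)) + s = s + s² + s*(86 + s))
(-5587 + 17964)/(d(105) - 30675) = (-5587 + 17964)/(105*(87 + 2*105) - 30675) = 12377/(105*(87 + 210) - 30675) = 12377/(105*297 - 30675) = 12377/(31185 - 30675) = 12377/510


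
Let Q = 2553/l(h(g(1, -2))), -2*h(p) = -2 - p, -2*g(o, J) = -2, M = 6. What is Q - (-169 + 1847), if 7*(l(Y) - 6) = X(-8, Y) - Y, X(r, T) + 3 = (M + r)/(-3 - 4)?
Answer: -27716/23 ≈ -1205.0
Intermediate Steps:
g(o, J) = 1 (g(o, J) = -1/2*(-2) = 1)
h(p) = 1 + p/2 (h(p) = -(-2 - p)/2 = 1 + p/2)
X(r, T) = -27/7 - r/7 (X(r, T) = -3 + (6 + r)/(-3 - 4) = -3 + (6 + r)/(-7) = -3 + (6 + r)*(-1/7) = -3 + (-6/7 - r/7) = -27/7 - r/7)
l(Y) = 275/49 - Y/7 (l(Y) = 6 + ((-27/7 - 1/7*(-8)) - Y)/7 = 6 + ((-27/7 + 8/7) - Y)/7 = 6 + (-19/7 - Y)/7 = 6 + (-19/49 - Y/7) = 275/49 - Y/7)
Q = 10878/23 (Q = 2553/(275/49 - (1 + (1/2)*1)/7) = 2553/(275/49 - (1 + 1/2)/7) = 2553/(275/49 - 1/7*3/2) = 2553/(275/49 - 3/14) = 2553/(529/98) = 2553*(98/529) = 10878/23 ≈ 472.96)
Q - (-169 + 1847) = 10878/23 - (-169 + 1847) = 10878/23 - 1*1678 = 10878/23 - 1678 = -27716/23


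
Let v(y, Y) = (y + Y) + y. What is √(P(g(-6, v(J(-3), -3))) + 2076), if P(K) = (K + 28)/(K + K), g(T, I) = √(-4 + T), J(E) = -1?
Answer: √(207650 - 140*I*√10)/10 ≈ 45.569 - 0.048577*I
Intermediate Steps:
v(y, Y) = Y + 2*y (v(y, Y) = (Y + y) + y = Y + 2*y)
P(K) = (28 + K)/(2*K) (P(K) = (28 + K)/((2*K)) = (28 + K)*(1/(2*K)) = (28 + K)/(2*K))
√(P(g(-6, v(J(-3), -3))) + 2076) = √((28 + √(-4 - 6))/(2*(√(-4 - 6))) + 2076) = √((28 + √(-10))/(2*(√(-10))) + 2076) = √((28 + I*√10)/(2*((I*√10))) + 2076) = √((-I*√10/10)*(28 + I*√10)/2 + 2076) = √(-I*√10*(28 + I*√10)/20 + 2076) = √(2076 - I*√10*(28 + I*√10)/20)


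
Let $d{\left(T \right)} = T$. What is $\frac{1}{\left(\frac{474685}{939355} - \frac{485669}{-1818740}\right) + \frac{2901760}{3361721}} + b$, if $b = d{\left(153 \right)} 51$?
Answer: $\frac{1332775898787884539147}{170789628991789669} \approx 7803.6$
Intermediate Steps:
$b = 7803$ ($b = 153 \cdot 51 = 7803$)
$\frac{1}{\left(\frac{474685}{939355} - \frac{485669}{-1818740}\right) + \frac{2901760}{3361721}} + b = \frac{1}{\left(\frac{474685}{939355} - \frac{485669}{-1818740}\right) + \frac{2901760}{3361721}} + 7803 = \frac{1}{\left(474685 \cdot \frac{1}{939355} - - \frac{485669}{1818740}\right) + 2901760 \cdot \frac{1}{3361721}} + 7803 = \frac{1}{\left(\frac{94937}{187871} + \frac{485669}{1818740}\right) + \frac{2901760}{3361721}} + 7803 = \frac{1}{\frac{263908840079}{341688502540} + \frac{2901760}{3361721}} + 7803 = \frac{1}{\frac{170789628991789669}{104423764949751940}} + 7803 = \frac{104423764949751940}{170789628991789669} + 7803 = \frac{1332775898787884539147}{170789628991789669}$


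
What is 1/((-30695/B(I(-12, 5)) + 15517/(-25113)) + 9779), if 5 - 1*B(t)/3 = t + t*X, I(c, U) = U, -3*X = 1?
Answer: 25113/91395803 ≈ 0.00027477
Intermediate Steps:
X = -⅓ (X = -⅓*1 = -⅓ ≈ -0.33333)
B(t) = 15 - 2*t (B(t) = 15 - 3*(t + t*(-⅓)) = 15 - 3*(t - t/3) = 15 - 2*t)
1/((-30695/B(I(-12, 5)) + 15517/(-25113)) + 9779) = 1/((-30695/(15 - 2*5) + 15517/(-25113)) + 9779) = 1/((-30695/(15 - 10) + 15517*(-1/25113)) + 9779) = 1/((-30695/5 - 15517/25113) + 9779) = 1/((-30695*⅕ - 15517/25113) + 9779) = 1/((-6139 - 15517/25113) + 9779) = 1/(-154184224/25113 + 9779) = 1/(91395803/25113) = 25113/91395803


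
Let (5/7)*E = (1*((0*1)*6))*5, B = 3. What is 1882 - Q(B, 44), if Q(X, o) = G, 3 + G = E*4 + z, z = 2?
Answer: 1883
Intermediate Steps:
E = 0 (E = 7*((1*((0*1)*6))*5)/5 = 7*((1*(0*6))*5)/5 = 7*((1*0)*5)/5 = 7*(0*5)/5 = (7/5)*0 = 0)
G = -1 (G = -3 + (0*4 + 2) = -3 + (0 + 2) = -3 + 2 = -1)
Q(X, o) = -1
1882 - Q(B, 44) = 1882 - 1*(-1) = 1882 + 1 = 1883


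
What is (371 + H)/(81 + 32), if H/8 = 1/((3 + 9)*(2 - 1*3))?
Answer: 1111/339 ≈ 3.2773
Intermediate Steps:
H = -⅔ (H = 8/(((3 + 9)*(2 - 1*3))) = 8/((12*(2 - 3))) = 8/((12*(-1))) = 8/(-12) = 8*(-1/12) = -⅔ ≈ -0.66667)
(371 + H)/(81 + 32) = (371 - ⅔)/(81 + 32) = (1111/3)/113 = (1111/3)*(1/113) = 1111/339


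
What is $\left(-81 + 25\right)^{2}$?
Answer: $3136$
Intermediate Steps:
$\left(-81 + 25\right)^{2} = \left(-56\right)^{2} = 3136$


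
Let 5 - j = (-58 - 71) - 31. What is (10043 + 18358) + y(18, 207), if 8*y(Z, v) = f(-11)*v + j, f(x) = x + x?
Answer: 222819/8 ≈ 27852.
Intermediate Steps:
j = 165 (j = 5 - ((-58 - 71) - 31) = 5 - (-129 - 31) = 5 - 1*(-160) = 5 + 160 = 165)
f(x) = 2*x
y(Z, v) = 165/8 - 11*v/4 (y(Z, v) = ((2*(-11))*v + 165)/8 = (-22*v + 165)/8 = (165 - 22*v)/8 = 165/8 - 11*v/4)
(10043 + 18358) + y(18, 207) = (10043 + 18358) + (165/8 - 11/4*207) = 28401 + (165/8 - 2277/4) = 28401 - 4389/8 = 222819/8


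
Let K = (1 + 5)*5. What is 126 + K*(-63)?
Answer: -1764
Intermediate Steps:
K = 30 (K = 6*5 = 30)
126 + K*(-63) = 126 + 30*(-63) = 126 - 1890 = -1764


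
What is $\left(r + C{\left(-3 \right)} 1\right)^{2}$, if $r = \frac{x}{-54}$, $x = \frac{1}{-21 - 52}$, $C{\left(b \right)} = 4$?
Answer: $\frac{248661361}{15539364} \approx 16.002$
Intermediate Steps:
$x = - \frac{1}{73}$ ($x = \frac{1}{-73} = - \frac{1}{73} \approx -0.013699$)
$r = \frac{1}{3942}$ ($r = - \frac{1}{73 \left(-54\right)} = \left(- \frac{1}{73}\right) \left(- \frac{1}{54}\right) = \frac{1}{3942} \approx 0.00025368$)
$\left(r + C{\left(-3 \right)} 1\right)^{2} = \left(\frac{1}{3942} + 4 \cdot 1\right)^{2} = \left(\frac{1}{3942} + 4\right)^{2} = \left(\frac{15769}{3942}\right)^{2} = \frac{248661361}{15539364}$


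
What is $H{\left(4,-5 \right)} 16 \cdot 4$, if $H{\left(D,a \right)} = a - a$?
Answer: $0$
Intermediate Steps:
$H{\left(D,a \right)} = 0$
$H{\left(4,-5 \right)} 16 \cdot 4 = 0 \cdot 16 \cdot 4 = 0 \cdot 4 = 0$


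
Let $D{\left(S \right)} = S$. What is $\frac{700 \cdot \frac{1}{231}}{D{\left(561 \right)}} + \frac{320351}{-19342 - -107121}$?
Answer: $\frac{5939435963}{1625052627} \approx 3.6549$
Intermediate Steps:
$\frac{700 \cdot \frac{1}{231}}{D{\left(561 \right)}} + \frac{320351}{-19342 - -107121} = \frac{700 \cdot \frac{1}{231}}{561} + \frac{320351}{-19342 - -107121} = 700 \cdot \frac{1}{231} \cdot \frac{1}{561} + \frac{320351}{-19342 + 107121} = \frac{100}{33} \cdot \frac{1}{561} + \frac{320351}{87779} = \frac{100}{18513} + 320351 \cdot \frac{1}{87779} = \frac{100}{18513} + \frac{320351}{87779} = \frac{5939435963}{1625052627}$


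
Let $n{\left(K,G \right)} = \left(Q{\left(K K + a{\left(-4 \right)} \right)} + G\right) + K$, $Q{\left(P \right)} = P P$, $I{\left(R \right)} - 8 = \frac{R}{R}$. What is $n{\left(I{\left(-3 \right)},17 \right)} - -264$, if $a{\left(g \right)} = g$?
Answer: $6219$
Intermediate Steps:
$I{\left(R \right)} = 9$ ($I{\left(R \right)} = 8 + \frac{R}{R} = 8 + 1 = 9$)
$Q{\left(P \right)} = P^{2}$
$n{\left(K,G \right)} = G + K + \left(-4 + K^{2}\right)^{2}$ ($n{\left(K,G \right)} = \left(\left(K K - 4\right)^{2} + G\right) + K = \left(\left(K^{2} - 4\right)^{2} + G\right) + K = \left(\left(-4 + K^{2}\right)^{2} + G\right) + K = \left(G + \left(-4 + K^{2}\right)^{2}\right) + K = G + K + \left(-4 + K^{2}\right)^{2}$)
$n{\left(I{\left(-3 \right)},17 \right)} - -264 = \left(17 + 9 + \left(-4 + 9^{2}\right)^{2}\right) - -264 = \left(17 + 9 + \left(-4 + 81\right)^{2}\right) + 264 = \left(17 + 9 + 77^{2}\right) + 264 = \left(17 + 9 + 5929\right) + 264 = 5955 + 264 = 6219$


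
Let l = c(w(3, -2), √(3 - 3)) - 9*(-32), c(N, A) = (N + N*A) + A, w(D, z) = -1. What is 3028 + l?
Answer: 3315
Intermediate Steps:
c(N, A) = A + N + A*N (c(N, A) = (N + A*N) + A = A + N + A*N)
l = 287 (l = (√(3 - 3) - 1 + √(3 - 3)*(-1)) - 9*(-32) = (√0 - 1 + √0*(-1)) + 288 = (0 - 1 + 0*(-1)) + 288 = (0 - 1 + 0) + 288 = -1 + 288 = 287)
3028 + l = 3028 + 287 = 3315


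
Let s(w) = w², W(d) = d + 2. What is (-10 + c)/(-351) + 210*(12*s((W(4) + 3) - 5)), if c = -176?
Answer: 4717502/117 ≈ 40321.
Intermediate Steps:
W(d) = 2 + d
(-10 + c)/(-351) + 210*(12*s((W(4) + 3) - 5)) = (-10 - 176)/(-351) + 210*(12*(((2 + 4) + 3) - 5)²) = -186*(-1/351) + 210*(12*((6 + 3) - 5)²) = 62/117 + 210*(12*(9 - 5)²) = 62/117 + 210*(12*4²) = 62/117 + 210*(12*16) = 62/117 + 210*192 = 62/117 + 40320 = 4717502/117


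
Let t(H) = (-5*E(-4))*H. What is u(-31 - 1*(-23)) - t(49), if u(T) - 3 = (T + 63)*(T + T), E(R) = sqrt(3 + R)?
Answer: -877 + 245*I ≈ -877.0 + 245.0*I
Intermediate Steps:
u(T) = 3 + 2*T*(63 + T) (u(T) = 3 + (T + 63)*(T + T) = 3 + (63 + T)*(2*T) = 3 + 2*T*(63 + T))
t(H) = -5*I*H (t(H) = (-5*sqrt(3 - 4))*H = (-5*I)*H = -5*I*H)
u(-31 - 1*(-23)) - t(49) = (3 + 2*(-31 - 1*(-23))**2 + 126*(-31 - 1*(-23))) - (-5)*I*49 = (3 + 2*(-31 + 23)**2 + 126*(-31 + 23)) - (-245)*I = (3 + 2*(-8)**2 + 126*(-8)) + 245*I = (3 + 2*64 - 1008) + 245*I = (3 + 128 - 1008) + 245*I = -877 + 245*I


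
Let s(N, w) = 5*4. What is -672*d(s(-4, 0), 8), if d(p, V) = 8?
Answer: -5376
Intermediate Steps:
s(N, w) = 20
-672*d(s(-4, 0), 8) = -672*8 = -5376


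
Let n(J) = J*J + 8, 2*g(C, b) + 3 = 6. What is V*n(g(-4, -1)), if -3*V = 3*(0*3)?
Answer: 0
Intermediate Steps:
g(C, b) = 3/2 (g(C, b) = -3/2 + (½)*6 = -3/2 + 3 = 3/2)
V = 0 (V = -0*3 = -0 = -⅓*0 = 0)
n(J) = 8 + J² (n(J) = J² + 8 = 8 + J²)
V*n(g(-4, -1)) = 0*(8 + (3/2)²) = 0*(8 + 9/4) = 0*(41/4) = 0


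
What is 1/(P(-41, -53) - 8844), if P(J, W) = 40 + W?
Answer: -1/8857 ≈ -0.00011291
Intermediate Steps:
1/(P(-41, -53) - 8844) = 1/((40 - 53) - 8844) = 1/(-13 - 8844) = 1/(-8857) = -1/8857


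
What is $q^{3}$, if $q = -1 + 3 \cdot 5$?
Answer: $2744$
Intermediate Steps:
$q = 14$ ($q = -1 + 15 = 14$)
$q^{3} = 14^{3} = 2744$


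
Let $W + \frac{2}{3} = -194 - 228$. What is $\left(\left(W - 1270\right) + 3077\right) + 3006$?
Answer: $\frac{13171}{3} \approx 4390.3$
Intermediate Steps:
$W = - \frac{1268}{3}$ ($W = - \frac{2}{3} - 422 = - \frac{1268}{3} \approx -422.67$)
$\left(\left(W - 1270\right) + 3077\right) + 3006 = \left(\left(- \frac{1268}{3} - 1270\right) + 3077\right) + 3006 = \left(- \frac{5078}{3} + 3077\right) + 3006 = \frac{4153}{3} + 3006 = \frac{13171}{3}$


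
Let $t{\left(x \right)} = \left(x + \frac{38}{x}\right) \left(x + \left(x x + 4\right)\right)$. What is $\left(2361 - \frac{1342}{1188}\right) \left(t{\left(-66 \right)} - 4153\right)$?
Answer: $- \frac{1219657037711}{1782} \approx -6.8443 \cdot 10^{8}$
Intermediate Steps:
$t{\left(x \right)} = \left(x + \frac{38}{x}\right) \left(4 + x + x^{2}\right)$ ($t{\left(x \right)} = \left(x + \frac{38}{x}\right) \left(x + \left(x^{2} + 4\right)\right) = \left(x + \frac{38}{x}\right) \left(x + \left(4 + x^{2}\right)\right) = \left(x + \frac{38}{x}\right) \left(4 + x + x^{2}\right)$)
$\left(2361 - \frac{1342}{1188}\right) \left(t{\left(-66 \right)} - 4153\right) = \left(2361 - \frac{1342}{1188}\right) \left(\left(38 + \left(-66\right)^{2} + \left(-66\right)^{3} + 42 \left(-66\right) + \frac{152}{-66}\right) - 4153\right) = \left(2361 - \frac{61}{54}\right) \left(\left(38 + 4356 - 287496 - 2772 + 152 \left(- \frac{1}{66}\right)\right) - 4153\right) = \left(2361 - \frac{61}{54}\right) \left(\left(38 + 4356 - 287496 - 2772 - \frac{76}{33}\right) - 4153\right) = \frac{127433 \left(- \frac{9433918}{33} - 4153\right)}{54} = \frac{127433}{54} \left(- \frac{9570967}{33}\right) = - \frac{1219657037711}{1782}$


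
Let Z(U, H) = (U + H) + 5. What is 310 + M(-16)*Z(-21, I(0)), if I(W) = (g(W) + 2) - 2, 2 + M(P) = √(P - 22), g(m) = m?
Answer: 342 - 16*I*√38 ≈ 342.0 - 98.631*I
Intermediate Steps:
M(P) = -2 + √(-22 + P) (M(P) = -2 + √(P - 22) = -2 + √(-22 + P))
I(W) = W (I(W) = (W + 2) - 2 = (2 + W) - 2 = W)
Z(U, H) = 5 + H + U (Z(U, H) = (H + U) + 5 = 5 + H + U)
310 + M(-16)*Z(-21, I(0)) = 310 + (-2 + √(-22 - 16))*(5 + 0 - 21) = 310 + (-2 + √(-38))*(-16) = 310 + (-2 + I*√38)*(-16) = 310 + (32 - 16*I*√38) = 342 - 16*I*√38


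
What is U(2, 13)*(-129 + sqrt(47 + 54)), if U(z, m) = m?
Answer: -1677 + 13*sqrt(101) ≈ -1546.4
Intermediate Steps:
U(2, 13)*(-129 + sqrt(47 + 54)) = 13*(-129 + sqrt(47 + 54)) = 13*(-129 + sqrt(101)) = -1677 + 13*sqrt(101)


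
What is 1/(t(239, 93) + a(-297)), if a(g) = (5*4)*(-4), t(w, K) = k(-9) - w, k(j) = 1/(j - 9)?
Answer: -18/5743 ≈ -0.0031343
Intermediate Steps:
k(j) = 1/(-9 + j)
t(w, K) = -1/18 - w (t(w, K) = 1/(-9 - 9) - w = 1/(-18) - w = -1/18 - w)
a(g) = -80 (a(g) = 20*(-4) = -80)
1/(t(239, 93) + a(-297)) = 1/((-1/18 - 1*239) - 80) = 1/((-1/18 - 239) - 80) = 1/(-4303/18 - 80) = 1/(-5743/18) = -18/5743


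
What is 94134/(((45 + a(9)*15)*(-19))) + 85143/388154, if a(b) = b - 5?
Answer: -12122876117/258122410 ≈ -46.966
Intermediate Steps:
a(b) = -5 + b
94134/(((45 + a(9)*15)*(-19))) + 85143/388154 = 94134/(((45 + (-5 + 9)*15)*(-19))) + 85143/388154 = 94134/(((45 + 4*15)*(-19))) + 85143*(1/388154) = 94134/(((45 + 60)*(-19))) + 85143/388154 = 94134/((105*(-19))) + 85143/388154 = 94134/(-1995) + 85143/388154 = 94134*(-1/1995) + 85143/388154 = -31378/665 + 85143/388154 = -12122876117/258122410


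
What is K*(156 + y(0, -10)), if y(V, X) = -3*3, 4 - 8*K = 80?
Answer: -2793/2 ≈ -1396.5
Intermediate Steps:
K = -19/2 (K = 1/2 - 1/8*80 = 1/2 - 10 = -19/2 ≈ -9.5000)
y(V, X) = -9
K*(156 + y(0, -10)) = -19*(156 - 9)/2 = -19/2*147 = -2793/2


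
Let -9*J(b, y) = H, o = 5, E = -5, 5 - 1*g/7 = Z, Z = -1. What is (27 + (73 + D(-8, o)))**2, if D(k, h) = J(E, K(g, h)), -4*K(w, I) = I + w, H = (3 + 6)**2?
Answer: 8281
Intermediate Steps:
g = 42 (g = 35 - 7*(-1) = 35 + 7 = 42)
H = 81 (H = 9**2 = 81)
K(w, I) = -I/4 - w/4 (K(w, I) = -(I + w)/4 = -I/4 - w/4)
J(b, y) = -9 (J(b, y) = -1/9*81 = -9)
D(k, h) = -9
(27 + (73 + D(-8, o)))**2 = (27 + (73 - 9))**2 = (27 + 64)**2 = 91**2 = 8281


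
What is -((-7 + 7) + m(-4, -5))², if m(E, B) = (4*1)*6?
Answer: -576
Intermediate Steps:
m(E, B) = 24 (m(E, B) = 4*6 = 24)
-((-7 + 7) + m(-4, -5))² = -((-7 + 7) + 24)² = -(0 + 24)² = -1*24² = -1*576 = -576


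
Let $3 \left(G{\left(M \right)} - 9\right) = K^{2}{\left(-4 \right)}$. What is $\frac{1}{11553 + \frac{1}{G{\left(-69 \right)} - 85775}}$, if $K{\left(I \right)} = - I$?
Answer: $\frac{257282}{2972378943} \approx 8.6558 \cdot 10^{-5}$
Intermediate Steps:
$G{\left(M \right)} = \frac{43}{3}$ ($G{\left(M \right)} = 9 + \frac{\left(\left(-1\right) \left(-4\right)\right)^{2}}{3} = 9 + \frac{4^{2}}{3} = 9 + \frac{1}{3} \cdot 16 = 9 + \frac{16}{3} = \frac{43}{3}$)
$\frac{1}{11553 + \frac{1}{G{\left(-69 \right)} - 85775}} = \frac{1}{11553 + \frac{1}{\frac{43}{3} - 85775}} = \frac{1}{11553 + \frac{1}{- \frac{257282}{3}}} = \frac{1}{11553 - \frac{3}{257282}} = \frac{1}{\frac{2972378943}{257282}} = \frac{257282}{2972378943}$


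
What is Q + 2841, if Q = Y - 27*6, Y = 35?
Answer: 2714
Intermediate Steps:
Q = -127 (Q = 35 - 27*6 = 35 - 162 = -127)
Q + 2841 = -127 + 2841 = 2714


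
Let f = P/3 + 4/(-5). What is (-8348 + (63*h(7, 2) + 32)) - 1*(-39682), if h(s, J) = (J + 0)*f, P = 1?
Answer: 156536/5 ≈ 31307.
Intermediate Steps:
f = -7/15 (f = 1/3 + 4/(-5) = 1*(⅓) + 4*(-⅕) = ⅓ - ⅘ = -7/15 ≈ -0.46667)
h(s, J) = -7*J/15 (h(s, J) = (J + 0)*(-7/15) = J*(-7/15) = -7*J/15)
(-8348 + (63*h(7, 2) + 32)) - 1*(-39682) = (-8348 + (63*(-7/15*2) + 32)) - 1*(-39682) = (-8348 + (63*(-14/15) + 32)) + 39682 = (-8348 + (-294/5 + 32)) + 39682 = (-8348 - 134/5) + 39682 = -41874/5 + 39682 = 156536/5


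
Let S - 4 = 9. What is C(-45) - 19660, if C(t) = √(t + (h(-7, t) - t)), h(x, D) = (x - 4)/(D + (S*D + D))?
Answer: -19660 + √33/45 ≈ -19660.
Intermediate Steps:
S = 13 (S = 4 + 9 = 13)
h(x, D) = (-4 + x)/(15*D) (h(x, D) = (x - 4)/(D + (13*D + D)) = (-4 + x)/(D + 14*D) = (-4 + x)/((15*D)) = (-4 + x)*(1/(15*D)) = (-4 + x)/(15*D))
C(t) = √165*√(-1/t)/15 (C(t) = √(t + ((-4 - 7)/(15*t) - t)) = √(t + ((1/15)*(-11)/t - t)) = √(t + (-11/(15*t) - t)) = √(t + (-t - 11/(15*t))) = √(-11/(15*t)) = √165*√(-1/t)/15)
C(-45) - 19660 = √165*√(-1/(-45))/15 - 19660 = √165*√(-1*(-1/45))/15 - 19660 = √165*√(1/45)/15 - 19660 = √165*(√5/15)/15 - 19660 = √33/45 - 19660 = -19660 + √33/45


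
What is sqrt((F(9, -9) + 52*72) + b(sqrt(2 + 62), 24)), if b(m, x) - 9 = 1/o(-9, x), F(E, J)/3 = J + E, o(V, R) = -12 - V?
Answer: sqrt(33774)/3 ≈ 61.259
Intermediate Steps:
F(E, J) = 3*E + 3*J (F(E, J) = 3*(J + E) = 3*(E + J) = 3*E + 3*J)
b(m, x) = 26/3 (b(m, x) = 9 + 1/(-12 - 1*(-9)) = 9 + 1/(-12 + 9) = 9 + 1/(-3) = 9 - 1/3 = 26/3)
sqrt((F(9, -9) + 52*72) + b(sqrt(2 + 62), 24)) = sqrt(((3*9 + 3*(-9)) + 52*72) + 26/3) = sqrt(((27 - 27) + 3744) + 26/3) = sqrt((0 + 3744) + 26/3) = sqrt(3744 + 26/3) = sqrt(11258/3) = sqrt(33774)/3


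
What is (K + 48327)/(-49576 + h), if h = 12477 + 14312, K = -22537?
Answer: -25790/22787 ≈ -1.1318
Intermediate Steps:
h = 26789
(K + 48327)/(-49576 + h) = (-22537 + 48327)/(-49576 + 26789) = 25790/(-22787) = 25790*(-1/22787) = -25790/22787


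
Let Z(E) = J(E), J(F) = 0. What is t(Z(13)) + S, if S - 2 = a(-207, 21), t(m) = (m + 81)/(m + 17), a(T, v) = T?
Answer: -3404/17 ≈ -200.24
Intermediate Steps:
Z(E) = 0
t(m) = (81 + m)/(17 + m)
S = -205 (S = 2 - 207 = -205)
t(Z(13)) + S = (81 + 0)/(17 + 0) - 205 = 81/17 - 205 = -3404/17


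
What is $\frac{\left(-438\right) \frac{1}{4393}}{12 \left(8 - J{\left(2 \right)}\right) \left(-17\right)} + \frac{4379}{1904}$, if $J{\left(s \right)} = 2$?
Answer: $\frac{57712885}{25092816} \approx 2.3$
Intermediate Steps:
$\frac{\left(-438\right) \frac{1}{4393}}{12 \left(8 - J{\left(2 \right)}\right) \left(-17\right)} + \frac{4379}{1904} = \frac{\left(-438\right) \frac{1}{4393}}{12 \left(8 - 2\right) \left(-17\right)} + \frac{4379}{1904} = \frac{\left(-438\right) \frac{1}{4393}}{12 \left(8 - 2\right) \left(-17\right)} + 4379 \cdot \frac{1}{1904} = - \frac{438}{4393 \cdot 12 \cdot 6 \left(-17\right)} + \frac{4379}{1904} = - \frac{438}{4393 \cdot 72 \left(-17\right)} + \frac{4379}{1904} = - \frac{438}{4393 \left(-1224\right)} + \frac{4379}{1904} = \left(- \frac{438}{4393}\right) \left(- \frac{1}{1224}\right) + \frac{4379}{1904} = \frac{73}{896172} + \frac{4379}{1904} = \frac{57712885}{25092816}$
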